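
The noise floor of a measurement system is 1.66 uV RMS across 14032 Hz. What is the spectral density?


Noise spectral density = Vrms / sqrt(BW).
NSD = 1.66 / sqrt(14032)
NSD = 1.66 / 118.4567
NSD = 0.014 uV/sqrt(Hz)

0.014 uV/sqrt(Hz)


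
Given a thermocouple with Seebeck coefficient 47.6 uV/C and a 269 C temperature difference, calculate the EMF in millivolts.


The thermocouple output V = sensitivity * dT.
V = 47.6 uV/C * 269 C
V = 12804.4 uV
V = 12.804 mV

12.804 mV


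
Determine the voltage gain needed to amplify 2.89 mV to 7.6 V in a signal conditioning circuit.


Gain = Vout / Vin (converting to same units).
G = 7.6 V / 2.89 mV
G = 7600.0 mV / 2.89 mV
G = 2629.76

2629.76


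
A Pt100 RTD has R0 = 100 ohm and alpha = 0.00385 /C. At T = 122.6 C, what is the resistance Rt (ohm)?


The RTD equation: Rt = R0 * (1 + alpha * T).
Rt = 100 * (1 + 0.00385 * 122.6)
Rt = 100 * (1 + 0.47201)
Rt = 100 * 1.47201
Rt = 147.201 ohm

147.201 ohm


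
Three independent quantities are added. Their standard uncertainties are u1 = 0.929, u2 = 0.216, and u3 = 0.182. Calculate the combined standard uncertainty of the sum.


For a sum of independent quantities, uc = sqrt(u1^2 + u2^2 + u3^2).
uc = sqrt(0.929^2 + 0.216^2 + 0.182^2)
uc = sqrt(0.863041 + 0.046656 + 0.033124)
uc = 0.971

0.971


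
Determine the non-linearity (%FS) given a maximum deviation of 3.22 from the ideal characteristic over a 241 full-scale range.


Linearity error = (max deviation / full scale) * 100%.
Linearity = (3.22 / 241) * 100
Linearity = 1.336 %FS

1.336 %FS


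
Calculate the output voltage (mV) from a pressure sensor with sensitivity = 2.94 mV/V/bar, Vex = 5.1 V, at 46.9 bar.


Output = sensitivity * Vex * P.
Vout = 2.94 * 5.1 * 46.9
Vout = 14.994 * 46.9
Vout = 703.22 mV

703.22 mV


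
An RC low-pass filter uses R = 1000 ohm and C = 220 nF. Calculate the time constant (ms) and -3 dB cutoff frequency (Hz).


Time constant: tau = R * C.
tau = 1000 * 2.20e-07 = 0.00022 s
tau = 0.22 ms
Cutoff frequency: fc = 1 / (2*pi*R*C).
fc = 1 / (2*pi*0.00022) = 723.43 Hz

tau = 0.22 ms, fc = 723.43 Hz


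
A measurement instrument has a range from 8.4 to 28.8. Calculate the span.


Span = upper range - lower range.
Span = 28.8 - (8.4)
Span = 20.4

20.4


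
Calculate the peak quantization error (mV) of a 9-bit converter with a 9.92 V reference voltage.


The maximum quantization error is +/- LSB/2.
LSB = Vref / 2^n = 9.92 / 512 = 0.019375 V
Max error = LSB / 2 = 0.019375 / 2 = 0.0096875 V
Max error = 9.6875 mV

9.6875 mV


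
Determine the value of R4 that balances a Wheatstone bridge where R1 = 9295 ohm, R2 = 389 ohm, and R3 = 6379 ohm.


At balance: R1*R4 = R2*R3, so R4 = R2*R3/R1.
R4 = 389 * 6379 / 9295
R4 = 2481431 / 9295
R4 = 266.96 ohm

266.96 ohm


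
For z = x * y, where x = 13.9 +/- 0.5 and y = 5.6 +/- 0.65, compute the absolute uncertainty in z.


For a product z = x*y, the relative uncertainty is:
uz/z = sqrt((ux/x)^2 + (uy/y)^2)
Relative uncertainties: ux/x = 0.5/13.9 = 0.035971
uy/y = 0.65/5.6 = 0.116071
z = 13.9 * 5.6 = 77.8
uz = 77.8 * sqrt(0.035971^2 + 0.116071^2) = 9.459

9.459


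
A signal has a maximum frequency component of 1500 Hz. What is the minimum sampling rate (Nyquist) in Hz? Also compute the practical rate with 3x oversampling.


By Nyquist theorem, fs_min = 2 * fmax.
fs_min = 2 * 1500 = 3000 Hz
Practical rate = 3 * fs_min = 3 * 3000 = 9000 Hz

fs_min = 3000 Hz, fs_practical = 9000 Hz


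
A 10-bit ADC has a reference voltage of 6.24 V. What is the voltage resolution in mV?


The resolution (LSB) of an ADC is Vref / 2^n.
LSB = 6.24 / 2^10
LSB = 6.24 / 1024
LSB = 0.00609375 V = 6.09375 mV

6.09375 mV


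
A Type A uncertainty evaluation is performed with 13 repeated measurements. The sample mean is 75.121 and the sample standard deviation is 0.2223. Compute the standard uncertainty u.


The standard uncertainty for Type A evaluation is u = s / sqrt(n).
u = 0.2223 / sqrt(13)
u = 0.2223 / 3.6056
u = 0.0617

0.0617


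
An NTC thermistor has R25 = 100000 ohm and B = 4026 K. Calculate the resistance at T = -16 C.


NTC thermistor equation: Rt = R25 * exp(B * (1/T - 1/T25)).
T in Kelvin: 257.15 K, T25 = 298.15 K
1/T - 1/T25 = 1/257.15 - 1/298.15 = 0.00053476
B * (1/T - 1/T25) = 4026 * 0.00053476 = 2.153
Rt = 100000 * exp(2.153) = 861032.1 ohm

861032.1 ohm


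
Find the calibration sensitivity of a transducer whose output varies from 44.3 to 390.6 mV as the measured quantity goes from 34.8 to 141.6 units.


Sensitivity = (y2 - y1) / (x2 - x1).
S = (390.6 - 44.3) / (141.6 - 34.8)
S = 346.3 / 106.8
S = 3.2425 mV/unit

3.2425 mV/unit


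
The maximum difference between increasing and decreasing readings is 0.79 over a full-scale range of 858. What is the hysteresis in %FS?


Hysteresis = (max difference / full scale) * 100%.
H = (0.79 / 858) * 100
H = 0.092 %FS

0.092 %FS


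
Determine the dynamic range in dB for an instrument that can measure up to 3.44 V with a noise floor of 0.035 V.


Dynamic range = 20 * log10(Vmax / Vnoise).
DR = 20 * log10(3.44 / 0.035)
DR = 20 * log10(98.29)
DR = 39.85 dB

39.85 dB


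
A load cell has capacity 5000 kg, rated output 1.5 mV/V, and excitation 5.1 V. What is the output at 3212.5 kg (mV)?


Vout = rated_output * Vex * (load / capacity).
Vout = 1.5 * 5.1 * (3212.5 / 5000)
Vout = 1.5 * 5.1 * 0.6425
Vout = 4.915 mV

4.915 mV


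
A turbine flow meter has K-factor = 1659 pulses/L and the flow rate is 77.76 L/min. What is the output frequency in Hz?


Frequency = K * Q / 60 (converting L/min to L/s).
f = 1659 * 77.76 / 60
f = 129003.84 / 60
f = 2150.06 Hz

2150.06 Hz


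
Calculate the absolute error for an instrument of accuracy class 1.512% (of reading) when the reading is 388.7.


Absolute error = (accuracy% / 100) * reading.
Error = (1.512 / 100) * 388.7
Error = 0.01512 * 388.7
Error = 5.8771

5.8771


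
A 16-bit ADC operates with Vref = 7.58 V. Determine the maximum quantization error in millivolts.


The maximum quantization error is +/- LSB/2.
LSB = Vref / 2^n = 7.58 / 65536 = 0.00011566 V
Max error = LSB / 2 = 0.00011566 / 2 = 5.783e-05 V
Max error = 0.0578 mV

0.0578 mV


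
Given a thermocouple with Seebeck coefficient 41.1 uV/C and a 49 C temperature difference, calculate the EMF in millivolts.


The thermocouple output V = sensitivity * dT.
V = 41.1 uV/C * 49 C
V = 2013.9 uV
V = 2.014 mV

2.014 mV


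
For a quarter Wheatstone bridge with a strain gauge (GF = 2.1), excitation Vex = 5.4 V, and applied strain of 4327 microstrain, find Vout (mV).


Quarter bridge output: Vout = (GF * epsilon * Vex) / 4.
Vout = (2.1 * 4327e-6 * 5.4) / 4
Vout = 0.04906818 / 4 V
Vout = 0.01226705 V = 12.267 mV

12.267 mV


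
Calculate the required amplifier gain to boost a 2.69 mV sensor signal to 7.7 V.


Gain = Vout / Vin (converting to same units).
G = 7.7 V / 2.69 mV
G = 7700.0 mV / 2.69 mV
G = 2862.45

2862.45


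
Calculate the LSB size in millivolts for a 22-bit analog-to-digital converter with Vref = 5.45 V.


The resolution (LSB) of an ADC is Vref / 2^n.
LSB = 5.45 / 2^22
LSB = 5.45 / 4194304
LSB = 1.3e-06 V = 0.00129938 mV

0.00129938 mV


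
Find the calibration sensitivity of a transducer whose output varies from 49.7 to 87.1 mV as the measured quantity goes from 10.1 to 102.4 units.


Sensitivity = (y2 - y1) / (x2 - x1).
S = (87.1 - 49.7) / (102.4 - 10.1)
S = 37.4 / 92.3
S = 0.4052 mV/unit

0.4052 mV/unit


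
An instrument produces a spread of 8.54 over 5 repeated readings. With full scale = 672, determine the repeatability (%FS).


Repeatability = (spread / full scale) * 100%.
R = (8.54 / 672) * 100
R = 1.271 %FS

1.271 %FS


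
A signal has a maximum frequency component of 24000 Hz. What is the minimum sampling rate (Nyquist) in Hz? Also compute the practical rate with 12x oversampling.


By Nyquist theorem, fs_min = 2 * fmax.
fs_min = 2 * 24000 = 48000 Hz
Practical rate = 12 * fs_min = 12 * 48000 = 576000 Hz

fs_min = 48000 Hz, fs_practical = 576000 Hz


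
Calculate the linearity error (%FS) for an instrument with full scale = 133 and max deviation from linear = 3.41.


Linearity error = (max deviation / full scale) * 100%.
Linearity = (3.41 / 133) * 100
Linearity = 2.564 %FS

2.564 %FS


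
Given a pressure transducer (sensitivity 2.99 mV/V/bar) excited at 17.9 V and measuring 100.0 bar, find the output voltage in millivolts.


Output = sensitivity * Vex * P.
Vout = 2.99 * 17.9 * 100.0
Vout = 53.521 * 100.0
Vout = 5352.1 mV

5352.1 mV


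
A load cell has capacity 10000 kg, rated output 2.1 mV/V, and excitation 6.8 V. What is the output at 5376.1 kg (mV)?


Vout = rated_output * Vex * (load / capacity).
Vout = 2.1 * 6.8 * (5376.1 / 10000)
Vout = 2.1 * 6.8 * 0.53761
Vout = 7.677 mV

7.677 mV


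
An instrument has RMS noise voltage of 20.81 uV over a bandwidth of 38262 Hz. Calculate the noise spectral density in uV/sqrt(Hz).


Noise spectral density = Vrms / sqrt(BW).
NSD = 20.81 / sqrt(38262)
NSD = 20.81 / 195.6067
NSD = 0.1064 uV/sqrt(Hz)

0.1064 uV/sqrt(Hz)


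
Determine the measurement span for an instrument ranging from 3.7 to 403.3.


Span = upper range - lower range.
Span = 403.3 - (3.7)
Span = 399.6

399.6


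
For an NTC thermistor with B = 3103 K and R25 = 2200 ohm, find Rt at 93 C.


NTC thermistor equation: Rt = R25 * exp(B * (1/T - 1/T25)).
T in Kelvin: 366.15 K, T25 = 298.15 K
1/T - 1/T25 = 1/366.15 - 1/298.15 = -0.0006229
B * (1/T - 1/T25) = 3103 * -0.0006229 = -1.9328
Rt = 2200 * exp(-1.9328) = 318.4 ohm

318.4 ohm


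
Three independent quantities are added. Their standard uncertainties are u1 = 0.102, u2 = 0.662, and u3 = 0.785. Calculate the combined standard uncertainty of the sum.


For a sum of independent quantities, uc = sqrt(u1^2 + u2^2 + u3^2).
uc = sqrt(0.102^2 + 0.662^2 + 0.785^2)
uc = sqrt(0.010404 + 0.438244 + 0.616225)
uc = 1.0319

1.0319


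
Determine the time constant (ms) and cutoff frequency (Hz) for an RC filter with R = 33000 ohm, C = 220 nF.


Time constant: tau = R * C.
tau = 33000 * 2.20e-07 = 0.00726 s
tau = 7.26 ms
Cutoff frequency: fc = 1 / (2*pi*R*C).
fc = 1 / (2*pi*0.00726) = 21.92 Hz

tau = 7.26 ms, fc = 21.92 Hz


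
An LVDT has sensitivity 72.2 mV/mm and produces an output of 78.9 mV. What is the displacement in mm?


Displacement = Vout / sensitivity.
d = 78.9 / 72.2
d = 1.093 mm

1.093 mm


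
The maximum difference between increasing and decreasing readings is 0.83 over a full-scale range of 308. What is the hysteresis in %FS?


Hysteresis = (max difference / full scale) * 100%.
H = (0.83 / 308) * 100
H = 0.269 %FS

0.269 %FS


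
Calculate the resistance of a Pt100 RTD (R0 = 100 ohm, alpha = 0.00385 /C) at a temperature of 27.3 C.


The RTD equation: Rt = R0 * (1 + alpha * T).
Rt = 100 * (1 + 0.00385 * 27.3)
Rt = 100 * (1 + 0.105105)
Rt = 100 * 1.105105
Rt = 110.511 ohm

110.511 ohm


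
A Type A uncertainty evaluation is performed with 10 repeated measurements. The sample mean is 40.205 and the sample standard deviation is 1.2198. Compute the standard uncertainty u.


The standard uncertainty for Type A evaluation is u = s / sqrt(n).
u = 1.2198 / sqrt(10)
u = 1.2198 / 3.1623
u = 0.3857

0.3857


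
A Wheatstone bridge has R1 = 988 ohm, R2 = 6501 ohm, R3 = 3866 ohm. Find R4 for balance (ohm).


At balance: R1*R4 = R2*R3, so R4 = R2*R3/R1.
R4 = 6501 * 3866 / 988
R4 = 25132866 / 988
R4 = 25438.12 ohm

25438.12 ohm


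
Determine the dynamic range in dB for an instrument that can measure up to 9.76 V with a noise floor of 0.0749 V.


Dynamic range = 20 * log10(Vmax / Vnoise).
DR = 20 * log10(9.76 / 0.0749)
DR = 20 * log10(130.31)
DR = 42.3 dB

42.3 dB


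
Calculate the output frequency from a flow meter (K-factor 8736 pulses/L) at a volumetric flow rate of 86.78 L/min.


Frequency = K * Q / 60 (converting L/min to L/s).
f = 8736 * 86.78 / 60
f = 758110.08 / 60
f = 12635.17 Hz

12635.17 Hz


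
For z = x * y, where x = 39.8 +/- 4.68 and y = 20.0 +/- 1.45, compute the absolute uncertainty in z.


For a product z = x*y, the relative uncertainty is:
uz/z = sqrt((ux/x)^2 + (uy/y)^2)
Relative uncertainties: ux/x = 4.68/39.8 = 0.117588
uy/y = 1.45/20.0 = 0.0725
z = 39.8 * 20.0 = 796.0
uz = 796.0 * sqrt(0.117588^2 + 0.0725^2) = 109.961

109.961


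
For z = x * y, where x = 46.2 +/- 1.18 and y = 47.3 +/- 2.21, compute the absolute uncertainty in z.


For a product z = x*y, the relative uncertainty is:
uz/z = sqrt((ux/x)^2 + (uy/y)^2)
Relative uncertainties: ux/x = 1.18/46.2 = 0.025541
uy/y = 2.21/47.3 = 0.046723
z = 46.2 * 47.3 = 2185.3
uz = 2185.3 * sqrt(0.025541^2 + 0.046723^2) = 116.362

116.362


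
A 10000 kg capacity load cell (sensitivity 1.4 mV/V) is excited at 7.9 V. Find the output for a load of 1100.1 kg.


Vout = rated_output * Vex * (load / capacity).
Vout = 1.4 * 7.9 * (1100.1 / 10000)
Vout = 1.4 * 7.9 * 0.11001
Vout = 1.217 mV

1.217 mV


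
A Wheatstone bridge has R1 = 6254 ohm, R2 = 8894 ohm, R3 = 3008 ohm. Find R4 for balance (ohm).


At balance: R1*R4 = R2*R3, so R4 = R2*R3/R1.
R4 = 8894 * 3008 / 6254
R4 = 26753152 / 6254
R4 = 4277.77 ohm

4277.77 ohm


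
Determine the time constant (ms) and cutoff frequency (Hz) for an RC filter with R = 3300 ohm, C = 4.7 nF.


Time constant: tau = R * C.
tau = 3300 * 4.70e-09 = 1.551e-05 s
tau = 0.0155 ms
Cutoff frequency: fc = 1 / (2*pi*R*C).
fc = 1 / (2*pi*1.551e-05) = 10261.44 Hz

tau = 0.0155 ms, fc = 10261.44 Hz


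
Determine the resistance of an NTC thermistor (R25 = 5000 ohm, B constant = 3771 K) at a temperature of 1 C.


NTC thermistor equation: Rt = R25 * exp(B * (1/T - 1/T25)).
T in Kelvin: 274.15 K, T25 = 298.15 K
1/T - 1/T25 = 1/274.15 - 1/298.15 = 0.00029362
B * (1/T - 1/T25) = 3771 * 0.00029362 = 1.1072
Rt = 5000 * exp(1.1072) = 15130.1 ohm

15130.1 ohm


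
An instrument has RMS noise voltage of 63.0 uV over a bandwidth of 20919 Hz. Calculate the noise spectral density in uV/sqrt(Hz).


Noise spectral density = Vrms / sqrt(BW).
NSD = 63.0 / sqrt(20919)
NSD = 63.0 / 144.634
NSD = 0.4356 uV/sqrt(Hz)

0.4356 uV/sqrt(Hz)


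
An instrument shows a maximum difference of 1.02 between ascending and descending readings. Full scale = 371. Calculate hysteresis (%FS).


Hysteresis = (max difference / full scale) * 100%.
H = (1.02 / 371) * 100
H = 0.275 %FS

0.275 %FS


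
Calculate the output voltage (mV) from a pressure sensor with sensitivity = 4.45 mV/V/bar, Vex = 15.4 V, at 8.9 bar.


Output = sensitivity * Vex * P.
Vout = 4.45 * 15.4 * 8.9
Vout = 68.53 * 8.9
Vout = 609.92 mV

609.92 mV


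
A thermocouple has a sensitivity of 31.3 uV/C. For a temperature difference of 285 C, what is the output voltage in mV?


The thermocouple output V = sensitivity * dT.
V = 31.3 uV/C * 285 C
V = 8920.5 uV
V = 8.921 mV

8.921 mV


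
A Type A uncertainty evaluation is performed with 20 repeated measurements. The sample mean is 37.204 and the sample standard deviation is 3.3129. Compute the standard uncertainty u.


The standard uncertainty for Type A evaluation is u = s / sqrt(n).
u = 3.3129 / sqrt(20)
u = 3.3129 / 4.4721
u = 0.7408

0.7408


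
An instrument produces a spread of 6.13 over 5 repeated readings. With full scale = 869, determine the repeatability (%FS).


Repeatability = (spread / full scale) * 100%.
R = (6.13 / 869) * 100
R = 0.705 %FS

0.705 %FS


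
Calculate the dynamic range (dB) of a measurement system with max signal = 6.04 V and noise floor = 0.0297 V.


Dynamic range = 20 * log10(Vmax / Vnoise).
DR = 20 * log10(6.04 / 0.0297)
DR = 20 * log10(203.37)
DR = 46.17 dB

46.17 dB


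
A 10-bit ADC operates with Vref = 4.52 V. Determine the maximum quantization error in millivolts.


The maximum quantization error is +/- LSB/2.
LSB = Vref / 2^n = 4.52 / 1024 = 0.00441406 V
Max error = LSB / 2 = 0.00441406 / 2 = 0.00220703 V
Max error = 2.207 mV

2.207 mV


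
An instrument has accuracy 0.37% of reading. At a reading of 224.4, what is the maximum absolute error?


Absolute error = (accuracy% / 100) * reading.
Error = (0.37 / 100) * 224.4
Error = 0.0037 * 224.4
Error = 0.8303

0.8303


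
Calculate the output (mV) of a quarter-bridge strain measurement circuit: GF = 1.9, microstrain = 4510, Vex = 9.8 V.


Quarter bridge output: Vout = (GF * epsilon * Vex) / 4.
Vout = (1.9 * 4510e-6 * 9.8) / 4
Vout = 0.0839762 / 4 V
Vout = 0.02099405 V = 20.9941 mV

20.9941 mV


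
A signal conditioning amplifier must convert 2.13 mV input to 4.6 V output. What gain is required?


Gain = Vout / Vin (converting to same units).
G = 4.6 V / 2.13 mV
G = 4600.0 mV / 2.13 mV
G = 2159.62

2159.62


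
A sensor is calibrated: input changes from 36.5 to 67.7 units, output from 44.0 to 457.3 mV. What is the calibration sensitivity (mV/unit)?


Sensitivity = (y2 - y1) / (x2 - x1).
S = (457.3 - 44.0) / (67.7 - 36.5)
S = 413.3 / 31.2
S = 13.2468 mV/unit

13.2468 mV/unit


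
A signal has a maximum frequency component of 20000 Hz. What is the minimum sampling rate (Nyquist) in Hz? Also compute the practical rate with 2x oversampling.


By Nyquist theorem, fs_min = 2 * fmax.
fs_min = 2 * 20000 = 40000 Hz
Practical rate = 2 * fs_min = 2 * 40000 = 80000 Hz

fs_min = 40000 Hz, fs_practical = 80000 Hz


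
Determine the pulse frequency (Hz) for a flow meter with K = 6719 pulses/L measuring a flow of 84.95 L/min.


Frequency = K * Q / 60 (converting L/min to L/s).
f = 6719 * 84.95 / 60
f = 570779.05 / 60
f = 9512.98 Hz

9512.98 Hz


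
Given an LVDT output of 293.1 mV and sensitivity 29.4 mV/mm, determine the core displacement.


Displacement = Vout / sensitivity.
d = 293.1 / 29.4
d = 9.969 mm

9.969 mm


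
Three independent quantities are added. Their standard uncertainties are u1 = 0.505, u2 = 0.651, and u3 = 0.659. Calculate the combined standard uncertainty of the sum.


For a sum of independent quantities, uc = sqrt(u1^2 + u2^2 + u3^2).
uc = sqrt(0.505^2 + 0.651^2 + 0.659^2)
uc = sqrt(0.255025 + 0.423801 + 0.434281)
uc = 1.055

1.055


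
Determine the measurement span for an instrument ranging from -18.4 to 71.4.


Span = upper range - lower range.
Span = 71.4 - (-18.4)
Span = 89.8

89.8


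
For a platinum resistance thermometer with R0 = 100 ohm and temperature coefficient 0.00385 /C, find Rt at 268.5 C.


The RTD equation: Rt = R0 * (1 + alpha * T).
Rt = 100 * (1 + 0.00385 * 268.5)
Rt = 100 * (1 + 1.033725)
Rt = 100 * 2.033725
Rt = 203.373 ohm

203.373 ohm


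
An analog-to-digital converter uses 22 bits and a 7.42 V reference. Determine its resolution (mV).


The resolution (LSB) of an ADC is Vref / 2^n.
LSB = 7.42 / 2^22
LSB = 7.42 / 4194304
LSB = 1.77e-06 V = 0.00176907 mV

0.00176907 mV


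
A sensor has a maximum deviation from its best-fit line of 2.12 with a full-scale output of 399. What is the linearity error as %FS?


Linearity error = (max deviation / full scale) * 100%.
Linearity = (2.12 / 399) * 100
Linearity = 0.531 %FS

0.531 %FS


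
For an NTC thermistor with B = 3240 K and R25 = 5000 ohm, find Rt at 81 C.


NTC thermistor equation: Rt = R25 * exp(B * (1/T - 1/T25)).
T in Kelvin: 354.15 K, T25 = 298.15 K
1/T - 1/T25 = 1/354.15 - 1/298.15 = -0.00053035
B * (1/T - 1/T25) = 3240 * -0.00053035 = -1.7183
Rt = 5000 * exp(-1.7183) = 896.8 ohm

896.8 ohm


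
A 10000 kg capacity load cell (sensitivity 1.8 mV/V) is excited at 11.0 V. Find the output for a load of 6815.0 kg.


Vout = rated_output * Vex * (load / capacity).
Vout = 1.8 * 11.0 * (6815.0 / 10000)
Vout = 1.8 * 11.0 * 0.6815
Vout = 13.494 mV

13.494 mV


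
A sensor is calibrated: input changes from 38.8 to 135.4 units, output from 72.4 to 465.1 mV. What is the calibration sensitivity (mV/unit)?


Sensitivity = (y2 - y1) / (x2 - x1).
S = (465.1 - 72.4) / (135.4 - 38.8)
S = 392.7 / 96.6
S = 4.0652 mV/unit

4.0652 mV/unit


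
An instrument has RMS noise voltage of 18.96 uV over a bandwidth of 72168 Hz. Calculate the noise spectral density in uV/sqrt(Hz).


Noise spectral density = Vrms / sqrt(BW).
NSD = 18.96 / sqrt(72168)
NSD = 18.96 / 268.641
NSD = 0.0706 uV/sqrt(Hz)

0.0706 uV/sqrt(Hz)


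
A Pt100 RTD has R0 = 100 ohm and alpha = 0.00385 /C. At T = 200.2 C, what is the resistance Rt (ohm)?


The RTD equation: Rt = R0 * (1 + alpha * T).
Rt = 100 * (1 + 0.00385 * 200.2)
Rt = 100 * (1 + 0.77077)
Rt = 100 * 1.77077
Rt = 177.077 ohm

177.077 ohm


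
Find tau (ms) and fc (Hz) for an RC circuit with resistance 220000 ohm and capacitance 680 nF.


Time constant: tau = R * C.
tau = 220000 * 6.80e-07 = 0.1496 s
tau = 149.6 ms
Cutoff frequency: fc = 1 / (2*pi*R*C).
fc = 1 / (2*pi*0.1496) = 1.06 Hz

tau = 149.6 ms, fc = 1.06 Hz


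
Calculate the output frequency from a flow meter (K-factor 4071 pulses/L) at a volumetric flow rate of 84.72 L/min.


Frequency = K * Q / 60 (converting L/min to L/s).
f = 4071 * 84.72 / 60
f = 344895.12 / 60
f = 5748.25 Hz

5748.25 Hz


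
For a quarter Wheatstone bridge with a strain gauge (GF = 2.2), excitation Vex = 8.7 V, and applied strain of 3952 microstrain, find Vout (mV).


Quarter bridge output: Vout = (GF * epsilon * Vex) / 4.
Vout = (2.2 * 3952e-6 * 8.7) / 4
Vout = 0.07564128 / 4 V
Vout = 0.01891032 V = 18.9103 mV

18.9103 mV


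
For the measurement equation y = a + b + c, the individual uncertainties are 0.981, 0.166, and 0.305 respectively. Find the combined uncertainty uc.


For a sum of independent quantities, uc = sqrt(u1^2 + u2^2 + u3^2).
uc = sqrt(0.981^2 + 0.166^2 + 0.305^2)
uc = sqrt(0.962361 + 0.027556 + 0.093025)
uc = 1.0406

1.0406


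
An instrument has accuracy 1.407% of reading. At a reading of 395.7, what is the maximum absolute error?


Absolute error = (accuracy% / 100) * reading.
Error = (1.407 / 100) * 395.7
Error = 0.01407 * 395.7
Error = 5.5675

5.5675


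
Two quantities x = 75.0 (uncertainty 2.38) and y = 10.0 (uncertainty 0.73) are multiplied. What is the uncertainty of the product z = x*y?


For a product z = x*y, the relative uncertainty is:
uz/z = sqrt((ux/x)^2 + (uy/y)^2)
Relative uncertainties: ux/x = 2.38/75.0 = 0.031733
uy/y = 0.73/10.0 = 0.073
z = 75.0 * 10.0 = 750.0
uz = 750.0 * sqrt(0.031733^2 + 0.073^2) = 59.699

59.699


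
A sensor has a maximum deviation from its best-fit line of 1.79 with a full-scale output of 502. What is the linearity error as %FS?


Linearity error = (max deviation / full scale) * 100%.
Linearity = (1.79 / 502) * 100
Linearity = 0.357 %FS

0.357 %FS


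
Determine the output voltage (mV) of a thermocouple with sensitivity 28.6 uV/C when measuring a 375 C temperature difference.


The thermocouple output V = sensitivity * dT.
V = 28.6 uV/C * 375 C
V = 10725.0 uV
V = 10.725 mV

10.725 mV


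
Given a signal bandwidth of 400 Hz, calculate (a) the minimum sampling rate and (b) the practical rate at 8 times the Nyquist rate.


By Nyquist theorem, fs_min = 2 * fmax.
fs_min = 2 * 400 = 800 Hz
Practical rate = 8 * fs_min = 8 * 800 = 6400 Hz

fs_min = 800 Hz, fs_practical = 6400 Hz


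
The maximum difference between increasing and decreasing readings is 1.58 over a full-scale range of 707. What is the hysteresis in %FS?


Hysteresis = (max difference / full scale) * 100%.
H = (1.58 / 707) * 100
H = 0.223 %FS

0.223 %FS


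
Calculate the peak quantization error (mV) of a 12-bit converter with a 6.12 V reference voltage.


The maximum quantization error is +/- LSB/2.
LSB = Vref / 2^n = 6.12 / 4096 = 0.00149414 V
Max error = LSB / 2 = 0.00149414 / 2 = 0.00074707 V
Max error = 0.7471 mV

0.7471 mV


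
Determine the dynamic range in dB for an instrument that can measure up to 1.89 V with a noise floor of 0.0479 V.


Dynamic range = 20 * log10(Vmax / Vnoise).
DR = 20 * log10(1.89 / 0.0479)
DR = 20 * log10(39.46)
DR = 31.92 dB

31.92 dB


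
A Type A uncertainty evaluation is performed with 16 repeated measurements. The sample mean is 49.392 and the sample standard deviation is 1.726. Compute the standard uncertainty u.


The standard uncertainty for Type A evaluation is u = s / sqrt(n).
u = 1.726 / sqrt(16)
u = 1.726 / 4.0
u = 0.4315

0.4315


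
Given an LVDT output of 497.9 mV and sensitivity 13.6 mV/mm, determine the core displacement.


Displacement = Vout / sensitivity.
d = 497.9 / 13.6
d = 36.61 mm

36.61 mm


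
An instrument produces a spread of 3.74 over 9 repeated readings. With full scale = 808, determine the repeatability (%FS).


Repeatability = (spread / full scale) * 100%.
R = (3.74 / 808) * 100
R = 0.463 %FS

0.463 %FS


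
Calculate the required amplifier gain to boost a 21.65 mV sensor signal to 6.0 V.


Gain = Vout / Vin (converting to same units).
G = 6.0 V / 21.65 mV
G = 6000.0 mV / 21.65 mV
G = 277.14

277.14


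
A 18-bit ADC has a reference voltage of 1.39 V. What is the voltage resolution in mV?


The resolution (LSB) of an ADC is Vref / 2^n.
LSB = 1.39 / 2^18
LSB = 1.39 / 262144
LSB = 5.3e-06 V = 0.00530243 mV

0.00530243 mV


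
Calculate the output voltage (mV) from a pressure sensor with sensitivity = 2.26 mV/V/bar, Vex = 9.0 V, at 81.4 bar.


Output = sensitivity * Vex * P.
Vout = 2.26 * 9.0 * 81.4
Vout = 20.34 * 81.4
Vout = 1655.68 mV

1655.68 mV


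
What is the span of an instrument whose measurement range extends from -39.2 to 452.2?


Span = upper range - lower range.
Span = 452.2 - (-39.2)
Span = 491.4

491.4


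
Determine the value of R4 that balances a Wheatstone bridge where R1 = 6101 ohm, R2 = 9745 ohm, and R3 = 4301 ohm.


At balance: R1*R4 = R2*R3, so R4 = R2*R3/R1.
R4 = 9745 * 4301 / 6101
R4 = 41913245 / 6101
R4 = 6869.9 ohm

6869.9 ohm


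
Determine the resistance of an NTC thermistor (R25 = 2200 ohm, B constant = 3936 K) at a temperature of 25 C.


NTC thermistor equation: Rt = R25 * exp(B * (1/T - 1/T25)).
T in Kelvin: 298.15 K, T25 = 298.15 K
1/T - 1/T25 = 1/298.15 - 1/298.15 = 0.0
B * (1/T - 1/T25) = 3936 * 0.0 = 0.0
Rt = 2200 * exp(0.0) = 2200.0 ohm

2200.0 ohm


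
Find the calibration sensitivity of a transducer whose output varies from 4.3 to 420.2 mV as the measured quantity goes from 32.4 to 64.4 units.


Sensitivity = (y2 - y1) / (x2 - x1).
S = (420.2 - 4.3) / (64.4 - 32.4)
S = 415.9 / 32.0
S = 12.9969 mV/unit

12.9969 mV/unit


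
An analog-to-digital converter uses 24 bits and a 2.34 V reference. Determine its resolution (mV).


The resolution (LSB) of an ADC is Vref / 2^n.
LSB = 2.34 / 2^24
LSB = 2.34 / 16777216
LSB = 1.4e-07 V = 0.00013947 mV

0.00013947 mV


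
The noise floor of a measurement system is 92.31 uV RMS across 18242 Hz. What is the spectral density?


Noise spectral density = Vrms / sqrt(BW).
NSD = 92.31 / sqrt(18242)
NSD = 92.31 / 135.0629
NSD = 0.6835 uV/sqrt(Hz)

0.6835 uV/sqrt(Hz)


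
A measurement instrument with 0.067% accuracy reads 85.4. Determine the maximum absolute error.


Absolute error = (accuracy% / 100) * reading.
Error = (0.067 / 100) * 85.4
Error = 0.00067 * 85.4
Error = 0.0572

0.0572


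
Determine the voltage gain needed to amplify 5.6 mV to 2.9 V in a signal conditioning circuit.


Gain = Vout / Vin (converting to same units).
G = 2.9 V / 5.6 mV
G = 2900.0 mV / 5.6 mV
G = 517.86

517.86


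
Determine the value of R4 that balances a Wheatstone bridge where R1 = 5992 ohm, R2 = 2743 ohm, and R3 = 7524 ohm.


At balance: R1*R4 = R2*R3, so R4 = R2*R3/R1.
R4 = 2743 * 7524 / 5992
R4 = 20638332 / 5992
R4 = 3444.31 ohm

3444.31 ohm


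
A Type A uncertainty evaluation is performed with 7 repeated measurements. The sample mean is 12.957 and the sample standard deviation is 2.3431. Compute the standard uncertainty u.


The standard uncertainty for Type A evaluation is u = s / sqrt(n).
u = 2.3431 / sqrt(7)
u = 2.3431 / 2.6458
u = 0.8856

0.8856


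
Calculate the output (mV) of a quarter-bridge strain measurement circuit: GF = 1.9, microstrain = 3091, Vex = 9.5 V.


Quarter bridge output: Vout = (GF * epsilon * Vex) / 4.
Vout = (1.9 * 3091e-6 * 9.5) / 4
Vout = 0.05579255 / 4 V
Vout = 0.01394814 V = 13.9481 mV

13.9481 mV


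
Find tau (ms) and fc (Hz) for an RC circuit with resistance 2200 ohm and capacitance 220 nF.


Time constant: tau = R * C.
tau = 2200 * 2.20e-07 = 0.000484 s
tau = 0.484 ms
Cutoff frequency: fc = 1 / (2*pi*R*C).
fc = 1 / (2*pi*0.000484) = 328.83 Hz

tau = 0.484 ms, fc = 328.83 Hz


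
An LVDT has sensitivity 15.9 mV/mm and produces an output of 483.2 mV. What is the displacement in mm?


Displacement = Vout / sensitivity.
d = 483.2 / 15.9
d = 30.39 mm

30.39 mm


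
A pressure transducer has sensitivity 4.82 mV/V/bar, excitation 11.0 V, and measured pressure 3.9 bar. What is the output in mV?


Output = sensitivity * Vex * P.
Vout = 4.82 * 11.0 * 3.9
Vout = 53.02 * 3.9
Vout = 206.78 mV

206.78 mV


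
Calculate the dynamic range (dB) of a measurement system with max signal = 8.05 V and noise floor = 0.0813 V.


Dynamic range = 20 * log10(Vmax / Vnoise).
DR = 20 * log10(8.05 / 0.0813)
DR = 20 * log10(99.02)
DR = 39.91 dB

39.91 dB


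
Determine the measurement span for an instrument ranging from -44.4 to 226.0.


Span = upper range - lower range.
Span = 226.0 - (-44.4)
Span = 270.4

270.4


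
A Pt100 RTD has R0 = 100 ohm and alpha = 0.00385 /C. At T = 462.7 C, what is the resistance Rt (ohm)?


The RTD equation: Rt = R0 * (1 + alpha * T).
Rt = 100 * (1 + 0.00385 * 462.7)
Rt = 100 * (1 + 1.781395)
Rt = 100 * 2.781395
Rt = 278.139 ohm

278.139 ohm


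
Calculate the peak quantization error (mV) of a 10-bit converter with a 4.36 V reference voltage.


The maximum quantization error is +/- LSB/2.
LSB = Vref / 2^n = 4.36 / 1024 = 0.00425781 V
Max error = LSB / 2 = 0.00425781 / 2 = 0.00212891 V
Max error = 2.1289 mV

2.1289 mV


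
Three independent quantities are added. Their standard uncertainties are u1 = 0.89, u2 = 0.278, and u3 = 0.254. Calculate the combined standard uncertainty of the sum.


For a sum of independent quantities, uc = sqrt(u1^2 + u2^2 + u3^2).
uc = sqrt(0.89^2 + 0.278^2 + 0.254^2)
uc = sqrt(0.7921 + 0.077284 + 0.064516)
uc = 0.9664

0.9664


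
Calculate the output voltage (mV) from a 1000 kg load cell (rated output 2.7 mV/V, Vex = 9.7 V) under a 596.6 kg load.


Vout = rated_output * Vex * (load / capacity).
Vout = 2.7 * 9.7 * (596.6 / 1000)
Vout = 2.7 * 9.7 * 0.5966
Vout = 15.625 mV

15.625 mV


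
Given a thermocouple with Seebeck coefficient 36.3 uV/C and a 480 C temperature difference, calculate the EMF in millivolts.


The thermocouple output V = sensitivity * dT.
V = 36.3 uV/C * 480 C
V = 17424.0 uV
V = 17.424 mV

17.424 mV


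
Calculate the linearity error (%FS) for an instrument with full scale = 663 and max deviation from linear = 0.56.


Linearity error = (max deviation / full scale) * 100%.
Linearity = (0.56 / 663) * 100
Linearity = 0.084 %FS

0.084 %FS


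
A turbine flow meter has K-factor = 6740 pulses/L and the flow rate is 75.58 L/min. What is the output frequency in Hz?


Frequency = K * Q / 60 (converting L/min to L/s).
f = 6740 * 75.58 / 60
f = 509409.2 / 60
f = 8490.15 Hz

8490.15 Hz


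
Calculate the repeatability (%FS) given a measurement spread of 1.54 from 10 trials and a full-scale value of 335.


Repeatability = (spread / full scale) * 100%.
R = (1.54 / 335) * 100
R = 0.46 %FS

0.46 %FS


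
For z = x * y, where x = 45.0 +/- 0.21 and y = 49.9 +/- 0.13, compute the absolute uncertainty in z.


For a product z = x*y, the relative uncertainty is:
uz/z = sqrt((ux/x)^2 + (uy/y)^2)
Relative uncertainties: ux/x = 0.21/45.0 = 0.004667
uy/y = 0.13/49.9 = 0.002605
z = 45.0 * 49.9 = 2245.5
uz = 2245.5 * sqrt(0.004667^2 + 0.002605^2) = 12.001

12.001


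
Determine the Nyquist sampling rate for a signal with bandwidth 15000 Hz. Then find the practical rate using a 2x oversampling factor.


By Nyquist theorem, fs_min = 2 * fmax.
fs_min = 2 * 15000 = 30000 Hz
Practical rate = 2 * fs_min = 2 * 30000 = 60000 Hz

fs_min = 30000 Hz, fs_practical = 60000 Hz


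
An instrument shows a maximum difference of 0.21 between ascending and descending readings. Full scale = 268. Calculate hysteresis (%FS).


Hysteresis = (max difference / full scale) * 100%.
H = (0.21 / 268) * 100
H = 0.078 %FS

0.078 %FS


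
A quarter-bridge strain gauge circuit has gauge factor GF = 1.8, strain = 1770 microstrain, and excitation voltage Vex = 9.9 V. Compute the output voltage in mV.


Quarter bridge output: Vout = (GF * epsilon * Vex) / 4.
Vout = (1.8 * 1770e-6 * 9.9) / 4
Vout = 0.0315414 / 4 V
Vout = 0.00788535 V = 7.8854 mV

7.8854 mV


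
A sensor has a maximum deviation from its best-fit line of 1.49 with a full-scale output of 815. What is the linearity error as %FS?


Linearity error = (max deviation / full scale) * 100%.
Linearity = (1.49 / 815) * 100
Linearity = 0.183 %FS

0.183 %FS


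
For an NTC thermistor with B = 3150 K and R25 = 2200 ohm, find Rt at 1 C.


NTC thermistor equation: Rt = R25 * exp(B * (1/T - 1/T25)).
T in Kelvin: 274.15 K, T25 = 298.15 K
1/T - 1/T25 = 1/274.15 - 1/298.15 = 0.00029362
B * (1/T - 1/T25) = 3150 * 0.00029362 = 0.9249
Rt = 2200 * exp(0.9249) = 5547.6 ohm

5547.6 ohm


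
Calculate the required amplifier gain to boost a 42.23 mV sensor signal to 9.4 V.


Gain = Vout / Vin (converting to same units).
G = 9.4 V / 42.23 mV
G = 9400.0 mV / 42.23 mV
G = 222.59

222.59


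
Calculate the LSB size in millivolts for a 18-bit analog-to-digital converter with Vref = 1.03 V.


The resolution (LSB) of an ADC is Vref / 2^n.
LSB = 1.03 / 2^18
LSB = 1.03 / 262144
LSB = 3.93e-06 V = 0.00392914 mV

0.00392914 mV


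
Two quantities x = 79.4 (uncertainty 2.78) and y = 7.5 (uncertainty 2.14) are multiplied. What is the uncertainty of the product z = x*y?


For a product z = x*y, the relative uncertainty is:
uz/z = sqrt((ux/x)^2 + (uy/y)^2)
Relative uncertainties: ux/x = 2.78/79.4 = 0.035013
uy/y = 2.14/7.5 = 0.285333
z = 79.4 * 7.5 = 595.5
uz = 595.5 * sqrt(0.035013^2 + 0.285333^2) = 171.19

171.19


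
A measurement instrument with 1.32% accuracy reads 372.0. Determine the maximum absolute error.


Absolute error = (accuracy% / 100) * reading.
Error = (1.32 / 100) * 372.0
Error = 0.0132 * 372.0
Error = 4.9104

4.9104


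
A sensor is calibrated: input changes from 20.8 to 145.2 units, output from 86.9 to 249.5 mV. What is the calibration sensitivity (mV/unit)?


Sensitivity = (y2 - y1) / (x2 - x1).
S = (249.5 - 86.9) / (145.2 - 20.8)
S = 162.6 / 124.4
S = 1.3071 mV/unit

1.3071 mV/unit


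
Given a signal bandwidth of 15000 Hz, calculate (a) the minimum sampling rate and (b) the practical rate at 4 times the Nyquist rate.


By Nyquist theorem, fs_min = 2 * fmax.
fs_min = 2 * 15000 = 30000 Hz
Practical rate = 4 * fs_min = 4 * 30000 = 120000 Hz

fs_min = 30000 Hz, fs_practical = 120000 Hz


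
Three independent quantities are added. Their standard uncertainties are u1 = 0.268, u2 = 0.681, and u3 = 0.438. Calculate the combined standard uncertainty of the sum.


For a sum of independent quantities, uc = sqrt(u1^2 + u2^2 + u3^2).
uc = sqrt(0.268^2 + 0.681^2 + 0.438^2)
uc = sqrt(0.071824 + 0.463761 + 0.191844)
uc = 0.8529

0.8529


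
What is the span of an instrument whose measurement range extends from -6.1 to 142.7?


Span = upper range - lower range.
Span = 142.7 - (-6.1)
Span = 148.8

148.8


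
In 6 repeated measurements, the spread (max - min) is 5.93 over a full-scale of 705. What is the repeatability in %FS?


Repeatability = (spread / full scale) * 100%.
R = (5.93 / 705) * 100
R = 0.841 %FS

0.841 %FS


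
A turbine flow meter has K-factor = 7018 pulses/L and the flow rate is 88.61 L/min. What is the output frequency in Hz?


Frequency = K * Q / 60 (converting L/min to L/s).
f = 7018 * 88.61 / 60
f = 621864.98 / 60
f = 10364.42 Hz

10364.42 Hz


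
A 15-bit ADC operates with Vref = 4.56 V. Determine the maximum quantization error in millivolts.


The maximum quantization error is +/- LSB/2.
LSB = Vref / 2^n = 4.56 / 32768 = 0.00013916 V
Max error = LSB / 2 = 0.00013916 / 2 = 6.958e-05 V
Max error = 0.0696 mV

0.0696 mV


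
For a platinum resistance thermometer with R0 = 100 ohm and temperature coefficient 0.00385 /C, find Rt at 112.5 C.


The RTD equation: Rt = R0 * (1 + alpha * T).
Rt = 100 * (1 + 0.00385 * 112.5)
Rt = 100 * (1 + 0.433125)
Rt = 100 * 1.433125
Rt = 143.312 ohm

143.312 ohm


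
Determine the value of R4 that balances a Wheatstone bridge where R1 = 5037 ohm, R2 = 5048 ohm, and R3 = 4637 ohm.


At balance: R1*R4 = R2*R3, so R4 = R2*R3/R1.
R4 = 5048 * 4637 / 5037
R4 = 23407576 / 5037
R4 = 4647.13 ohm

4647.13 ohm


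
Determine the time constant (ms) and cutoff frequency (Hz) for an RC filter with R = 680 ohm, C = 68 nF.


Time constant: tau = R * C.
tau = 680 * 6.80e-08 = 4.624e-05 s
tau = 0.0462 ms
Cutoff frequency: fc = 1 / (2*pi*R*C).
fc = 1 / (2*pi*4.624e-05) = 3441.93 Hz

tau = 0.0462 ms, fc = 3441.93 Hz


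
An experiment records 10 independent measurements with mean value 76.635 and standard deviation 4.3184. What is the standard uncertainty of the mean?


The standard uncertainty for Type A evaluation is u = s / sqrt(n).
u = 4.3184 / sqrt(10)
u = 4.3184 / 3.1623
u = 1.3656

1.3656


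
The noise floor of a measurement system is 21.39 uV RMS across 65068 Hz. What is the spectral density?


Noise spectral density = Vrms / sqrt(BW).
NSD = 21.39 / sqrt(65068)
NSD = 21.39 / 255.0843
NSD = 0.0839 uV/sqrt(Hz)

0.0839 uV/sqrt(Hz)


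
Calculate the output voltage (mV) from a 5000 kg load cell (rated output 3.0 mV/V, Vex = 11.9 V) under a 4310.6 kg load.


Vout = rated_output * Vex * (load / capacity).
Vout = 3.0 * 11.9 * (4310.6 / 5000)
Vout = 3.0 * 11.9 * 0.86212
Vout = 30.778 mV

30.778 mV


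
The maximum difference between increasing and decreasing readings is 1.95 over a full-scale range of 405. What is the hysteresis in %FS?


Hysteresis = (max difference / full scale) * 100%.
H = (1.95 / 405) * 100
H = 0.481 %FS

0.481 %FS


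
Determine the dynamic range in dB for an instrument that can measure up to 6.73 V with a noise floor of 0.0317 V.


Dynamic range = 20 * log10(Vmax / Vnoise).
DR = 20 * log10(6.73 / 0.0317)
DR = 20 * log10(212.3)
DR = 46.54 dB

46.54 dB


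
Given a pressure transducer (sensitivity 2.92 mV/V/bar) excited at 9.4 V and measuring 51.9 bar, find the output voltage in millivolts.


Output = sensitivity * Vex * P.
Vout = 2.92 * 9.4 * 51.9
Vout = 27.448 * 51.9
Vout = 1424.55 mV

1424.55 mV


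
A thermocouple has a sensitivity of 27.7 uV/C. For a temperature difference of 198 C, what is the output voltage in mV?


The thermocouple output V = sensitivity * dT.
V = 27.7 uV/C * 198 C
V = 5484.6 uV
V = 5.485 mV

5.485 mV


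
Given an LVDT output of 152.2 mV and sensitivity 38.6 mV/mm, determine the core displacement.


Displacement = Vout / sensitivity.
d = 152.2 / 38.6
d = 3.943 mm

3.943 mm


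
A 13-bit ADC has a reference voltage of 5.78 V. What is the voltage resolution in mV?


The resolution (LSB) of an ADC is Vref / 2^n.
LSB = 5.78 / 2^13
LSB = 5.78 / 8192
LSB = 0.00070557 V = 0.70556641 mV

0.70556641 mV


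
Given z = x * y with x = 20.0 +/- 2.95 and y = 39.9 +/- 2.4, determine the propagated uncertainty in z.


For a product z = x*y, the relative uncertainty is:
uz/z = sqrt((ux/x)^2 + (uy/y)^2)
Relative uncertainties: ux/x = 2.95/20.0 = 0.1475
uy/y = 2.4/39.9 = 0.06015
z = 20.0 * 39.9 = 798.0
uz = 798.0 * sqrt(0.1475^2 + 0.06015^2) = 127.116

127.116


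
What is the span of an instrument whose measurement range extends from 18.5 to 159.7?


Span = upper range - lower range.
Span = 159.7 - (18.5)
Span = 141.2

141.2


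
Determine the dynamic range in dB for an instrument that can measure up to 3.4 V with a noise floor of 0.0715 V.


Dynamic range = 20 * log10(Vmax / Vnoise).
DR = 20 * log10(3.4 / 0.0715)
DR = 20 * log10(47.55)
DR = 33.54 dB

33.54 dB
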